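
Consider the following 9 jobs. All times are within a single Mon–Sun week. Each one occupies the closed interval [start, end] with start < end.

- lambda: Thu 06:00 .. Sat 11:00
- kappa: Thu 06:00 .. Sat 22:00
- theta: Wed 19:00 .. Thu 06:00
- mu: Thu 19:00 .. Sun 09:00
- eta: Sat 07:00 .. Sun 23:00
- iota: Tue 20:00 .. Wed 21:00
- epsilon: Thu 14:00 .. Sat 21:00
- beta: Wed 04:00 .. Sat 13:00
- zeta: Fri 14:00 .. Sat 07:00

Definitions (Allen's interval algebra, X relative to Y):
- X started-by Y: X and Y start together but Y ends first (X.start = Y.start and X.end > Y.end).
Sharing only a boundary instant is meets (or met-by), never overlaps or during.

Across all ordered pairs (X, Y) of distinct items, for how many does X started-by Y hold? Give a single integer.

Checking all 72 ordered pairs for relation 'started-by'; matching pairs in alphabetical order:
(kappa, lambda): kappa started-by lambda ✓
Count: 1.

1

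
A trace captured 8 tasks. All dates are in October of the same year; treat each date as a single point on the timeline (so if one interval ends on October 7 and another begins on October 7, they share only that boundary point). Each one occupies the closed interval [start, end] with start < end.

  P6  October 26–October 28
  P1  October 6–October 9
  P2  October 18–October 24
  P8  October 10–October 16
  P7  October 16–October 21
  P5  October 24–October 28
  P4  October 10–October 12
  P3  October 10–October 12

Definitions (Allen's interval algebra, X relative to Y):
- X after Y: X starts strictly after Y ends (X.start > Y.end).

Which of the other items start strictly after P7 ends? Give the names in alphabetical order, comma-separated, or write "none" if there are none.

P5, P6

Target P7 = [October 16, October 21].
P1 [October 6, October 9] → before → no.
P2 [October 18, October 24] → overlapped-by → no.
P3 [October 10, October 12] → before → no.
P4 [October 10, October 12] → before → no.
P5 [October 24, October 28] → after → yes.
P6 [October 26, October 28] → after → yes.
P8 [October 10, October 16] → meets → no.
Result: P5, P6.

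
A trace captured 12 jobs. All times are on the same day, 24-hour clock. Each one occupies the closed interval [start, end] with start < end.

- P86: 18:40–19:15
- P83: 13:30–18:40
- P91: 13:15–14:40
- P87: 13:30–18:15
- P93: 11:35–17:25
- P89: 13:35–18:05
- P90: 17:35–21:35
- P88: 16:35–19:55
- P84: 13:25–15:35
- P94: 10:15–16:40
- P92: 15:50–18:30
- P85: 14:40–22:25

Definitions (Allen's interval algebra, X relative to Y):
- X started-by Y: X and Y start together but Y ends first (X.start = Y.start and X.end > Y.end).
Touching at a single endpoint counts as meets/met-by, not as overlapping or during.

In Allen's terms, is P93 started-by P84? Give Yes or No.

P93 = [11:35, 17:25], P84 = [13:25, 15:35].
Actual relation of P93 to P84: contains.
Asked whether 'started-by' holds → No.

No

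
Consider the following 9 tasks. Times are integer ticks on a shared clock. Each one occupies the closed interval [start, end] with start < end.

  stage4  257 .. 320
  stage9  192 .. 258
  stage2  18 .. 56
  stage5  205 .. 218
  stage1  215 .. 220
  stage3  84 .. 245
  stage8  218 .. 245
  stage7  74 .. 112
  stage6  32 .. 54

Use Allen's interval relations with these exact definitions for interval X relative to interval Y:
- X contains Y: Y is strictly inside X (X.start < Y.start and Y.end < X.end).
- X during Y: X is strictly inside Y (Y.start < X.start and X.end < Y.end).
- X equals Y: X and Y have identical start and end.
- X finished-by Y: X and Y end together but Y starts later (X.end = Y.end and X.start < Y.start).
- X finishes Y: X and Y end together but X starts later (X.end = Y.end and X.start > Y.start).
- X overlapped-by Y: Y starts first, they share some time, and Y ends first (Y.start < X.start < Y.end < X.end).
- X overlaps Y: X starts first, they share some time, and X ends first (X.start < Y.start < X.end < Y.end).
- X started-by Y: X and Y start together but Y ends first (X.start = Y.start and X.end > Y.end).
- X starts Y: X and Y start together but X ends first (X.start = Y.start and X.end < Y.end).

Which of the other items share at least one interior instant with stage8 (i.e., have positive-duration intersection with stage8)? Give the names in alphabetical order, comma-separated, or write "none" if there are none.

Target stage8 = [218, 245].
stage1 [215, 220] → overlaps → yes.
stage2 [18, 56] → before → no.
stage3 [84, 245] → finished-by → yes.
stage4 [257, 320] → after → no.
stage5 [205, 218] → meets → no.
stage6 [32, 54] → before → no.
stage7 [74, 112] → before → no.
stage9 [192, 258] → contains → yes.
Result: stage1, stage3, stage9.

stage1, stage3, stage9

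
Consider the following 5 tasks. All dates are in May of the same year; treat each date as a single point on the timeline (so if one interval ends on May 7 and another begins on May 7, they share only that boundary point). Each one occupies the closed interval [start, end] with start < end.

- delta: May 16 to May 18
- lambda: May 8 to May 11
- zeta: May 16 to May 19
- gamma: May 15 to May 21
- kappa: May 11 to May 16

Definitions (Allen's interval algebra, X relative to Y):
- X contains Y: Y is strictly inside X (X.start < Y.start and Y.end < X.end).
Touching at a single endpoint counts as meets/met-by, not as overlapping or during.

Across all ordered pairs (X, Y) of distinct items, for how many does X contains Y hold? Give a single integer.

Checking all 20 ordered pairs for relation 'contains'; matching pairs in alphabetical order:
(gamma, delta): gamma contains delta ✓
(gamma, zeta): gamma contains zeta ✓
Count: 2.

2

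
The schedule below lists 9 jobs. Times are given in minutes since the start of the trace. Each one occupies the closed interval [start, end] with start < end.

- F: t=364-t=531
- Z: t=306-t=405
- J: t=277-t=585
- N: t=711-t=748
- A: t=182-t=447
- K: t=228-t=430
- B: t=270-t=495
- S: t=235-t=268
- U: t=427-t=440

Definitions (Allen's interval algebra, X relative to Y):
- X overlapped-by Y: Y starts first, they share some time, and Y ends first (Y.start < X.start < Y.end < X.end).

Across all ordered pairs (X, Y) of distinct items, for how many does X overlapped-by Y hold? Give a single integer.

10

Checking all 72 ordered pairs for relation 'overlapped-by'; matching pairs in alphabetical order:
(B, A): B overlapped-by A ✓
(B, K): B overlapped-by K ✓
(F, A): F overlapped-by A ✓
(F, B): F overlapped-by B ✓
(F, K): F overlapped-by K ✓
(F, Z): F overlapped-by Z ✓
(J, A): J overlapped-by A ✓
(J, B): J overlapped-by B ✓
(J, K): J overlapped-by K ✓
(U, K): U overlapped-by K ✓
Count: 10.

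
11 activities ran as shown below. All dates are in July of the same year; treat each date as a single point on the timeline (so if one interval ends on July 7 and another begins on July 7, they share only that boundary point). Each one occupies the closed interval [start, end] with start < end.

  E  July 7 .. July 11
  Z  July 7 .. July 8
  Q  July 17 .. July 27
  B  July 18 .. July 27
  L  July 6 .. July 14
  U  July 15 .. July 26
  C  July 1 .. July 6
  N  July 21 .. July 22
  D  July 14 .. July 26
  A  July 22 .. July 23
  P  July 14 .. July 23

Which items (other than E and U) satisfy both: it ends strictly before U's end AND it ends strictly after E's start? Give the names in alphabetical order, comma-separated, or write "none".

Conditions: its end is strictly before U's end (X.end < July 26) AND its end is strictly after E's start (X.end > July 7).
A: end July 23 < July 26? ✓; end July 23 > July 7? ✓ → yes.
B: end July 27 < July 26? ✗; end July 27 > July 7? ✓ → no.
C: end July 6 < July 26? ✓; end July 6 > July 7? ✗ → no.
D: end July 26 < July 26? ✗; end July 26 > July 7? ✓ → no.
L: end July 14 < July 26? ✓; end July 14 > July 7? ✓ → yes.
N: end July 22 < July 26? ✓; end July 22 > July 7? ✓ → yes.
P: end July 23 < July 26? ✓; end July 23 > July 7? ✓ → yes.
Q: end July 27 < July 26? ✗; end July 27 > July 7? ✓ → no.
Z: end July 8 < July 26? ✓; end July 8 > July 7? ✓ → yes.
Result: A, L, N, P, Z.

A, L, N, P, Z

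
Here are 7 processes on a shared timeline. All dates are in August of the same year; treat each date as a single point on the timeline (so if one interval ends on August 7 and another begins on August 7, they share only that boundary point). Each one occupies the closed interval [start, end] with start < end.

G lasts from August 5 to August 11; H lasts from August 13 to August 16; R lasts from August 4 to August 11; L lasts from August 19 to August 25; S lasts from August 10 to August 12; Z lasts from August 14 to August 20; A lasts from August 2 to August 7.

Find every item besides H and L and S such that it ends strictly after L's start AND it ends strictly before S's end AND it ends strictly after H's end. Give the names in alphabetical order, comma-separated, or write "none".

none

Conditions: its end is strictly after L's start (X.end > August 19) AND its end is strictly before S's end (X.end < August 12) AND its end is strictly after H's end (X.end > August 16).
A: end August 7 > August 19? ✗; end August 7 < August 12? ✓; end August 7 > August 16? ✗ → no.
G: end August 11 > August 19? ✗; end August 11 < August 12? ✓; end August 11 > August 16? ✗ → no.
R: end August 11 > August 19? ✗; end August 11 < August 12? ✓; end August 11 > August 16? ✗ → no.
Z: end August 20 > August 19? ✓; end August 20 < August 12? ✗; end August 20 > August 16? ✓ → no.
Result: none.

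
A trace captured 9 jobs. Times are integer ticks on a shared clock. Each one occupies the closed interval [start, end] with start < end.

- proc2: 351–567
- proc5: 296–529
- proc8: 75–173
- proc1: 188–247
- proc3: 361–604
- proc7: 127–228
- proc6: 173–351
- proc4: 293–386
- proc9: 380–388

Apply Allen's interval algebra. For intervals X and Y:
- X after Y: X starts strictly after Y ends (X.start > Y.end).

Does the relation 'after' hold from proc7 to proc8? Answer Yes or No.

No

proc7 = [127, 228], proc8 = [75, 173].
Actual relation of proc7 to proc8: overlapped-by.
Asked whether 'after' holds → No.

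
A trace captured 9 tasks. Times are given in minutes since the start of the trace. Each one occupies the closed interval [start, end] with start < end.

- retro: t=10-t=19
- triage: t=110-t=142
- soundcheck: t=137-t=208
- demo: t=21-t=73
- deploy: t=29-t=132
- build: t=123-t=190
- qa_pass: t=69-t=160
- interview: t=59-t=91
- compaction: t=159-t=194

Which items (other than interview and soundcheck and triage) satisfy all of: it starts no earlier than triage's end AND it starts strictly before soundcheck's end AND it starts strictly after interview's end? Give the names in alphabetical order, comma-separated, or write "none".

compaction

Conditions: its start is no earlier than triage's end (X.start >= t=142) AND its start is strictly before soundcheck's end (X.start < t=208) AND its start is strictly after interview's end (X.start > t=91).
build: start t=123 >= t=142? ✗; start t=123 < t=208? ✓; start t=123 > t=91? ✓ → no.
compaction: start t=159 >= t=142? ✓; start t=159 < t=208? ✓; start t=159 > t=91? ✓ → yes.
demo: start t=21 >= t=142? ✗; start t=21 < t=208? ✓; start t=21 > t=91? ✗ → no.
deploy: start t=29 >= t=142? ✗; start t=29 < t=208? ✓; start t=29 > t=91? ✗ → no.
qa_pass: start t=69 >= t=142? ✗; start t=69 < t=208? ✓; start t=69 > t=91? ✗ → no.
retro: start t=10 >= t=142? ✗; start t=10 < t=208? ✓; start t=10 > t=91? ✗ → no.
Result: compaction.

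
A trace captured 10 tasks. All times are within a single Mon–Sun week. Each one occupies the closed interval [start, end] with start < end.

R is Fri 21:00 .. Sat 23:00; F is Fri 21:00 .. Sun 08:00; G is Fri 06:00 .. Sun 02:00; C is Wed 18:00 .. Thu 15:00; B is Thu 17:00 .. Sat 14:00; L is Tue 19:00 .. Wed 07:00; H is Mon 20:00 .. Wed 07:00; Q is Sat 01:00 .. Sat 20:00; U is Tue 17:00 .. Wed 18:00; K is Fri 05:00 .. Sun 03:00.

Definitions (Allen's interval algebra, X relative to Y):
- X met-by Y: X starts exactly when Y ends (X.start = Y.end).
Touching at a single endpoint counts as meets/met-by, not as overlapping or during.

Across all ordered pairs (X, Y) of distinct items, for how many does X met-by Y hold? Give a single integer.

Checking all 90 ordered pairs for relation 'met-by'; matching pairs in alphabetical order:
(C, U): C met-by U ✓
Count: 1.

1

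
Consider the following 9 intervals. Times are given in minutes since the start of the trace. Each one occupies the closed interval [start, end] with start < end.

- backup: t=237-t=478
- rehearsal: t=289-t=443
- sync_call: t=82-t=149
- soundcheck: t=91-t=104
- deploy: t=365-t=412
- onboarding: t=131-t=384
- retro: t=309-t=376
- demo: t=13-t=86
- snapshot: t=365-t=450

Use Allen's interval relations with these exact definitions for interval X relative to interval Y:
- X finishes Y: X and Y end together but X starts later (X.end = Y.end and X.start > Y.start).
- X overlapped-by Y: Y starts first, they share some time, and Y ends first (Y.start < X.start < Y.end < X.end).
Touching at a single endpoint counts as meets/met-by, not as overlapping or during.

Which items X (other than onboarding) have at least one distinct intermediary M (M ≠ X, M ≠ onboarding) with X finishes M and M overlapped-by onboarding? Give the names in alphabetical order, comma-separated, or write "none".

Target onboarding = [t=131, t=384].
Intermediaries M with M overlapped-by onboarding: backup, deploy, rehearsal, snapshot.
Via backup — items with X finishes backup: none.
Via deploy — items with X finishes deploy: none.
Via rehearsal — items with X finishes rehearsal: none.
Via snapshot — items with X finishes snapshot: none.
Union: none.

none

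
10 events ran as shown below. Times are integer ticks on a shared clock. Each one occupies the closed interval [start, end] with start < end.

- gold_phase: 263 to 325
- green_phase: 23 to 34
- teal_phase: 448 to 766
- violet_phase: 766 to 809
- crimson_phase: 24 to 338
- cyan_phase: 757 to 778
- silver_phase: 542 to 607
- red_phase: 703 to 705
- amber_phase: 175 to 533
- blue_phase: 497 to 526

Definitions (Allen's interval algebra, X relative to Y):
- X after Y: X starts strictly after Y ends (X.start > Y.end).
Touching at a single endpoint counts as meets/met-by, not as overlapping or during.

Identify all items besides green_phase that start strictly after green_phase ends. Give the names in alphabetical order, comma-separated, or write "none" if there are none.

Target green_phase = [23, 34].
amber_phase [175, 533] → after → yes.
blue_phase [497, 526] → after → yes.
crimson_phase [24, 338] → overlapped-by → no.
cyan_phase [757, 778] → after → yes.
gold_phase [263, 325] → after → yes.
red_phase [703, 705] → after → yes.
silver_phase [542, 607] → after → yes.
teal_phase [448, 766] → after → yes.
violet_phase [766, 809] → after → yes.
Result: amber_phase, blue_phase, cyan_phase, gold_phase, red_phase, silver_phase, teal_phase, violet_phase.

amber_phase, blue_phase, cyan_phase, gold_phase, red_phase, silver_phase, teal_phase, violet_phase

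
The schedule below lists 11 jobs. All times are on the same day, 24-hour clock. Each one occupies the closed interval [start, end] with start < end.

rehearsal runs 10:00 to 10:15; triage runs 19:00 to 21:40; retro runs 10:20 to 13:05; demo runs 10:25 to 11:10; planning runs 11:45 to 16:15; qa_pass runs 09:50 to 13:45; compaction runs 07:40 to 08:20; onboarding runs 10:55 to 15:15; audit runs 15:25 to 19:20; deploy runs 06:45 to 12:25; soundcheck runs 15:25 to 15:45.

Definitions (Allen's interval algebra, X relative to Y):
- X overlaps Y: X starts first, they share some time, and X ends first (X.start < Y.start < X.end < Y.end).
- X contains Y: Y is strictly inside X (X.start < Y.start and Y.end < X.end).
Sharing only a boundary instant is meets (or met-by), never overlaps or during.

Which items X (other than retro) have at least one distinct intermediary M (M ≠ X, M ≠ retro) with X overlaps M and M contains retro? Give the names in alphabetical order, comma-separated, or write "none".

deploy

Target retro = [10:20, 13:05].
Intermediaries M with M contains retro: qa_pass.
Via qa_pass — items with X overlaps qa_pass: deploy.
Union: deploy.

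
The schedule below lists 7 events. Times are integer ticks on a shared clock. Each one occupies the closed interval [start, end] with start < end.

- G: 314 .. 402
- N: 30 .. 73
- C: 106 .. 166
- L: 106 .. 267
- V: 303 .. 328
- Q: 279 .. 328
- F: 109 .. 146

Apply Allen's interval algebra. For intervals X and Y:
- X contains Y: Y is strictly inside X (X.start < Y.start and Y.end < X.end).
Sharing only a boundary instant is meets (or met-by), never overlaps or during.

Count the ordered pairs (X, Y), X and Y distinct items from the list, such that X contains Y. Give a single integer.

Checking all 42 ordered pairs for relation 'contains'; matching pairs in alphabetical order:
(C, F): C contains F ✓
(L, F): L contains F ✓
Count: 2.

2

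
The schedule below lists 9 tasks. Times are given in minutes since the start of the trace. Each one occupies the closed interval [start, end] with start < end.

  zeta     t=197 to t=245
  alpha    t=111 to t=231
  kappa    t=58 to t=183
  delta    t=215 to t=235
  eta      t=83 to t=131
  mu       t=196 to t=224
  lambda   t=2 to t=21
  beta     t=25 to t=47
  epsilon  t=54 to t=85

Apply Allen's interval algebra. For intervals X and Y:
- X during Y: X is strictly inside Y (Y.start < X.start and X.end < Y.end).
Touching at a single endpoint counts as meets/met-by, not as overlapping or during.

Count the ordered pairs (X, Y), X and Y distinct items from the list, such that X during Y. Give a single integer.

Checking all 72 ordered pairs for relation 'during'; matching pairs in alphabetical order:
(delta, zeta): delta during zeta ✓
(eta, kappa): eta during kappa ✓
(mu, alpha): mu during alpha ✓
Count: 3.

3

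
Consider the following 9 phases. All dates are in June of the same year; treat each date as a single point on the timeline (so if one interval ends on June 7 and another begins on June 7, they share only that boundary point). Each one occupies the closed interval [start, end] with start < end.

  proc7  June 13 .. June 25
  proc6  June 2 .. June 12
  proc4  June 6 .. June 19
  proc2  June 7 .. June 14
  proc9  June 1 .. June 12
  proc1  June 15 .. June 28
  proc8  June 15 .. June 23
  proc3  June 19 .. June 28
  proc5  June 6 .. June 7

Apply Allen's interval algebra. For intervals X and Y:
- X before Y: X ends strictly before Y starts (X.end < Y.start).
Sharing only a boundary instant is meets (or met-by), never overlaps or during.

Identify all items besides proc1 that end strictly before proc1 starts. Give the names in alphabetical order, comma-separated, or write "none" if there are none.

proc2, proc5, proc6, proc9

Target proc1 = [June 15, June 28].
proc2 [June 7, June 14] → before → yes.
proc3 [June 19, June 28] → finishes → no.
proc4 [June 6, June 19] → overlaps → no.
proc5 [June 6, June 7] → before → yes.
proc6 [June 2, June 12] → before → yes.
proc7 [June 13, June 25] → overlaps → no.
proc8 [June 15, June 23] → starts → no.
proc9 [June 1, June 12] → before → yes.
Result: proc2, proc5, proc6, proc9.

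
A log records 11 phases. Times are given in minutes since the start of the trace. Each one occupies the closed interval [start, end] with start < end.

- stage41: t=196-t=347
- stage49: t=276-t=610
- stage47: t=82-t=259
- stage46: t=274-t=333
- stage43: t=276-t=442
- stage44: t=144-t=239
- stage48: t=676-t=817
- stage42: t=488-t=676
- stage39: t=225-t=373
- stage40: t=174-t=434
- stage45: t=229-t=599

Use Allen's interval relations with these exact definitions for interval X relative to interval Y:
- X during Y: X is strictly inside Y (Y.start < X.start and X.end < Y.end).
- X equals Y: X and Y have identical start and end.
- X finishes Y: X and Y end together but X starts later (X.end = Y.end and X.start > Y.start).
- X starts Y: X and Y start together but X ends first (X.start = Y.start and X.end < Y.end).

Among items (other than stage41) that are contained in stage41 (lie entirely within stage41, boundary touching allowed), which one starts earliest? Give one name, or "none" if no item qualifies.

stage46

Target stage41 = [t=196, t=347].
stage39 [t=225, t=373] → overlapped-by → excluded.
stage40 [t=174, t=434] → contains → excluded.
stage42 [t=488, t=676] → after → excluded.
stage43 [t=276, t=442] → overlapped-by → excluded.
stage44 [t=144, t=239] → overlaps → excluded.
stage45 [t=229, t=599] → overlapped-by → excluded.
stage46 [t=274, t=333] → during → candidate.
stage47 [t=82, t=259] → overlaps → excluded.
stage48 [t=676, t=817] → after → excluded.
stage49 [t=276, t=610] → overlapped-by → excluded.
Among candidates, earliest start is t=274 → stage46.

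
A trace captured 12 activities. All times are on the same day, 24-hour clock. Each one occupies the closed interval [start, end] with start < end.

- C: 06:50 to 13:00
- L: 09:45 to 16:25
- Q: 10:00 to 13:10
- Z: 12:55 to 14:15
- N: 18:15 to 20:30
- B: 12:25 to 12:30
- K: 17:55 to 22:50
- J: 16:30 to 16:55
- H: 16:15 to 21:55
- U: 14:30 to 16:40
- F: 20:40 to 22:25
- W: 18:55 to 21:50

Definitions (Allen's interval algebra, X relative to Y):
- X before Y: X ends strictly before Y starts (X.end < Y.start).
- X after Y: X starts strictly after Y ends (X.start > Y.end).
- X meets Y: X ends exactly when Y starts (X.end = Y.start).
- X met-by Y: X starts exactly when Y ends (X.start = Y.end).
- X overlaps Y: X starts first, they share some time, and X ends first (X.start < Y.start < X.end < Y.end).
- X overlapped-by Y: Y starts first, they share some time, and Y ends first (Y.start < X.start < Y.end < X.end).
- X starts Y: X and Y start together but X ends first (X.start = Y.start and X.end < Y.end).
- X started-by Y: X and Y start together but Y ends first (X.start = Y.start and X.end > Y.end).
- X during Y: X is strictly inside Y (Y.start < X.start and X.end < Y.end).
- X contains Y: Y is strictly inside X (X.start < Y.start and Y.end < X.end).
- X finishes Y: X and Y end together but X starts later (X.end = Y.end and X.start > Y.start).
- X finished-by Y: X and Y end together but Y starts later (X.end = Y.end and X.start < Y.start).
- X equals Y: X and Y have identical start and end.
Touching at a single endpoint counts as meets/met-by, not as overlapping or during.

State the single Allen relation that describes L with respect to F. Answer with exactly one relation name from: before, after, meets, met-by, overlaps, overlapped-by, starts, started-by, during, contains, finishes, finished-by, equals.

L = [09:45, 16:25]; F = [20:40, 22:25].
Compare endpoints: L.start < F.start, L.start < F.end, L.end < F.start, L.end < F.end.
That pattern is 'before'.

before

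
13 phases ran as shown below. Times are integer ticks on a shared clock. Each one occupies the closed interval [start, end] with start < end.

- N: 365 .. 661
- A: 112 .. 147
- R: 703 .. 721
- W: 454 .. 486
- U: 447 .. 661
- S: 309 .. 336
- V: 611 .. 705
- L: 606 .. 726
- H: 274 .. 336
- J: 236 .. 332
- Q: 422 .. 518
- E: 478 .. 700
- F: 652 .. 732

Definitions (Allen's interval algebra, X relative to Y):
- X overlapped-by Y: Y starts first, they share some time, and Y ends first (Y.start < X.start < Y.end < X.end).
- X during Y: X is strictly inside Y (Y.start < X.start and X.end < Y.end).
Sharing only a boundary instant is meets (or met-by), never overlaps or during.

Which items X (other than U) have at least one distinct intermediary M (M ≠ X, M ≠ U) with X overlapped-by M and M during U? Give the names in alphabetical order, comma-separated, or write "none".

E

Target U = [447, 661].
Intermediaries M with M during U: W.
Via W — items with X overlapped-by W: E.
Union: E.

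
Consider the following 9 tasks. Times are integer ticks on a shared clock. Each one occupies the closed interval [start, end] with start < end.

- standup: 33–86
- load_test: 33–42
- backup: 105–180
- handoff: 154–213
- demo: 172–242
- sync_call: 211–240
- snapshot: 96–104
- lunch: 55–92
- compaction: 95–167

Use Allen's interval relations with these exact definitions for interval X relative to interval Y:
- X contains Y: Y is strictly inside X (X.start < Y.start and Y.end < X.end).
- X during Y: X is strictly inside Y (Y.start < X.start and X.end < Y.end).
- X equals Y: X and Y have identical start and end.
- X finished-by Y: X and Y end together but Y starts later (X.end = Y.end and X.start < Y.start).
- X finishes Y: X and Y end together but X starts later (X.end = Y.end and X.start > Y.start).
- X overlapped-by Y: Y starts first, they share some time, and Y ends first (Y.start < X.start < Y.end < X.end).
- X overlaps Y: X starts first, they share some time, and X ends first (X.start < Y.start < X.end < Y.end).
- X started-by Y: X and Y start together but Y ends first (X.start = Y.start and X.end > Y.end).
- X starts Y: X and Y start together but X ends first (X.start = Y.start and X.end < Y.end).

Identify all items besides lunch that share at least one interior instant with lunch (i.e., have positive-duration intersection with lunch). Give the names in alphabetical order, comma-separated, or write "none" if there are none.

standup

Target lunch = [55, 92].
backup [105, 180] → after → no.
compaction [95, 167] → after → no.
demo [172, 242] → after → no.
handoff [154, 213] → after → no.
load_test [33, 42] → before → no.
snapshot [96, 104] → after → no.
standup [33, 86] → overlaps → yes.
sync_call [211, 240] → after → no.
Result: standup.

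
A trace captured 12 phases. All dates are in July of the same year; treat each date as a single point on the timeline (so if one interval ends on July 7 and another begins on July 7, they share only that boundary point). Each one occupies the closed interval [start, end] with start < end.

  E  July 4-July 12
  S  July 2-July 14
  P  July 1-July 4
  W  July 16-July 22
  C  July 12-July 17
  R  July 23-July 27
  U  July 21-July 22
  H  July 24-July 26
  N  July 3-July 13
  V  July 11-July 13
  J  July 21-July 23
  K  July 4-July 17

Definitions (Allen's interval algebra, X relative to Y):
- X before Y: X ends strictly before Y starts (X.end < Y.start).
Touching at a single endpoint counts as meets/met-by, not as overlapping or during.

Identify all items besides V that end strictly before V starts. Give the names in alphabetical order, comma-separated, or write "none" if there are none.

P

Target V = [July 11, July 13].
C [July 12, July 17] → overlapped-by → no.
E [July 4, July 12] → overlaps → no.
H [July 24, July 26] → after → no.
J [July 21, July 23] → after → no.
K [July 4, July 17] → contains → no.
N [July 3, July 13] → finished-by → no.
P [July 1, July 4] → before → yes.
R [July 23, July 27] → after → no.
S [July 2, July 14] → contains → no.
U [July 21, July 22] → after → no.
W [July 16, July 22] → after → no.
Result: P.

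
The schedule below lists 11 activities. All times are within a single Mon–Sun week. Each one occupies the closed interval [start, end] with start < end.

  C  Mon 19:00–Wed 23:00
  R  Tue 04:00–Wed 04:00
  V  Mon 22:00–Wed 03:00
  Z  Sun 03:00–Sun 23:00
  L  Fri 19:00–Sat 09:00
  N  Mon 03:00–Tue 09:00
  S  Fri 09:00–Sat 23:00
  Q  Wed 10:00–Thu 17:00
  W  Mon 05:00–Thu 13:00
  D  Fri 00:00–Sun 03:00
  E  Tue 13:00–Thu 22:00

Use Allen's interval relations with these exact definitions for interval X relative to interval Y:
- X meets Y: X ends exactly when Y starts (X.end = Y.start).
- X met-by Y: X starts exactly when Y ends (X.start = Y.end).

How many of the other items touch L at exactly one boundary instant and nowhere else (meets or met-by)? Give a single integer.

Target L = [Fri 19:00, Sat 09:00].
C [Mon 19:00, Wed 23:00] → before → no.
D [Fri 00:00, Sun 03:00] → contains → no.
E [Tue 13:00, Thu 22:00] → before → no.
N [Mon 03:00, Tue 09:00] → before → no.
Q [Wed 10:00, Thu 17:00] → before → no.
R [Tue 04:00, Wed 04:00] → before → no.
S [Fri 09:00, Sat 23:00] → contains → no.
V [Mon 22:00, Wed 03:00] → before → no.
W [Mon 05:00, Thu 13:00] → before → no.
Z [Sun 03:00, Sun 23:00] → after → no.
Total: 0.

0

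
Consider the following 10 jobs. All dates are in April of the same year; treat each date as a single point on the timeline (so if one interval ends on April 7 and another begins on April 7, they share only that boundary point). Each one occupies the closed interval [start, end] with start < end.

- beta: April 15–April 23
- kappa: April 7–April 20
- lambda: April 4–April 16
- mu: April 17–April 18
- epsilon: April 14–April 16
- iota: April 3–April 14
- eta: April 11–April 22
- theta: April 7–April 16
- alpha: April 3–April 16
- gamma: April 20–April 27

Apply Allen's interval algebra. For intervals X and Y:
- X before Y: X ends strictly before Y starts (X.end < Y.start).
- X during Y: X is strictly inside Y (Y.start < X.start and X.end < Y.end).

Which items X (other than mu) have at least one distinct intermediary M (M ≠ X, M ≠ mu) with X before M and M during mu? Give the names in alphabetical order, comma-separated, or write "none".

Target mu = [April 17, April 18].
Intermediaries M with M during mu: none.
Union: none.

none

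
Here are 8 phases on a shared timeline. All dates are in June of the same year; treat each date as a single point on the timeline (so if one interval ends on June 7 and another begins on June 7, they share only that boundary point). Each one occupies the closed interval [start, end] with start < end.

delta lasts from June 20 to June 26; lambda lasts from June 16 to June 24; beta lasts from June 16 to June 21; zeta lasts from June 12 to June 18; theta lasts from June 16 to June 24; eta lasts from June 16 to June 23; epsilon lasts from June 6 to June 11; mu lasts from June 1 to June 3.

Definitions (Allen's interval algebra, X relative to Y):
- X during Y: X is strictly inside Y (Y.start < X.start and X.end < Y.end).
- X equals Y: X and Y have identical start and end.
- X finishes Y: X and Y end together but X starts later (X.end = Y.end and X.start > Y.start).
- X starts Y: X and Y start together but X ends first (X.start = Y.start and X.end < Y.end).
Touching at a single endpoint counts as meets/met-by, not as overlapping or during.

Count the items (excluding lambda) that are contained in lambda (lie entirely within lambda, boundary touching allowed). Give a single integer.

Target lambda = [June 16, June 24].
beta [June 16, June 21] → starts → counts.
delta [June 20, June 26] → overlapped-by → no.
epsilon [June 6, June 11] → before → no.
eta [June 16, June 23] → starts → counts.
mu [June 1, June 3] → before → no.
theta [June 16, June 24] → equals → counts.
zeta [June 12, June 18] → overlaps → no.
Total: 3.

3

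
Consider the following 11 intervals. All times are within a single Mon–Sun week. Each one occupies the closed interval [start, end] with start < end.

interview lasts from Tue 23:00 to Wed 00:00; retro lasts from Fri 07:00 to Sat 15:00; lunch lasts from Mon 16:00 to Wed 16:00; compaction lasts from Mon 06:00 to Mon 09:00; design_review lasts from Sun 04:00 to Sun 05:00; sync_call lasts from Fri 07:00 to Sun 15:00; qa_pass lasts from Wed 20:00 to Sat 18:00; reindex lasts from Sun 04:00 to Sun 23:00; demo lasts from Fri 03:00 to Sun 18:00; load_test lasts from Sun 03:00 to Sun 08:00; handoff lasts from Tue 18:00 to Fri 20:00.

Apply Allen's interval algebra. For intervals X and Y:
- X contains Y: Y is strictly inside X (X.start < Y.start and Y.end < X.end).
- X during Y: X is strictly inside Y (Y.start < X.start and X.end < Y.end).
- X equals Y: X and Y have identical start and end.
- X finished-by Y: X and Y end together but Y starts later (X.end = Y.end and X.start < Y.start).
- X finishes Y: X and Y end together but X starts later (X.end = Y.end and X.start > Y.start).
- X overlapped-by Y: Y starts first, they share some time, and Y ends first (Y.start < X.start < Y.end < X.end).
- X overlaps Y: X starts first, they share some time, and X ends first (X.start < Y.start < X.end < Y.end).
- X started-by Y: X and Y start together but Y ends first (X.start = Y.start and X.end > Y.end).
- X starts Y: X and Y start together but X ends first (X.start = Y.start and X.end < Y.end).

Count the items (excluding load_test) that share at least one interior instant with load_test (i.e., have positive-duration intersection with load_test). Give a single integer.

4

Target load_test = [Sun 03:00, Sun 08:00].
compaction [Mon 06:00, Mon 09:00] → before → no.
demo [Fri 03:00, Sun 18:00] → contains → counts.
design_review [Sun 04:00, Sun 05:00] → during → counts.
handoff [Tue 18:00, Fri 20:00] → before → no.
interview [Tue 23:00, Wed 00:00] → before → no.
lunch [Mon 16:00, Wed 16:00] → before → no.
qa_pass [Wed 20:00, Sat 18:00] → before → no.
reindex [Sun 04:00, Sun 23:00] → overlapped-by → counts.
retro [Fri 07:00, Sat 15:00] → before → no.
sync_call [Fri 07:00, Sun 15:00] → contains → counts.
Total: 4.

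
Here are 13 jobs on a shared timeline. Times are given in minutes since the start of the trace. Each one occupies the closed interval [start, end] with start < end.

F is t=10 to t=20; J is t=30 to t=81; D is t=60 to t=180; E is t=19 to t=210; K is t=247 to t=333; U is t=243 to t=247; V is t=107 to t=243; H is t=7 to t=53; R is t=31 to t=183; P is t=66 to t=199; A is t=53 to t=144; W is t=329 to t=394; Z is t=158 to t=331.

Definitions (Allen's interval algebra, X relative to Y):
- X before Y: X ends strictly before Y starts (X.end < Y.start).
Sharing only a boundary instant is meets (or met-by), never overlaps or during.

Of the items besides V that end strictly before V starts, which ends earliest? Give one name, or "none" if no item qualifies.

F

Target V = [t=107, t=243].
A [t=53, t=144] → overlaps → excluded.
D [t=60, t=180] → overlaps → excluded.
E [t=19, t=210] → overlaps → excluded.
F [t=10, t=20] → before → candidate.
H [t=7, t=53] → before → candidate.
J [t=30, t=81] → before → candidate.
K [t=247, t=333] → after → excluded.
P [t=66, t=199] → overlaps → excluded.
R [t=31, t=183] → overlaps → excluded.
U [t=243, t=247] → met-by → excluded.
W [t=329, t=394] → after → excluded.
Z [t=158, t=331] → overlapped-by → excluded.
Among candidates, earliest end is t=20 → F.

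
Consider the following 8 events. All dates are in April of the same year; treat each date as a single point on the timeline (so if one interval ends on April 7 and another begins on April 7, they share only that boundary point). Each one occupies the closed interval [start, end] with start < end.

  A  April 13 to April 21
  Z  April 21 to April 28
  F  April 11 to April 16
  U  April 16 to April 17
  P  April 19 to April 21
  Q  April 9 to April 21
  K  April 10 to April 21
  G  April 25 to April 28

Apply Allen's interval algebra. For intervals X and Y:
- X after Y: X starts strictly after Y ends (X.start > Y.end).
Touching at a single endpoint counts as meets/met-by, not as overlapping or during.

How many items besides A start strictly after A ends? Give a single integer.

Target A = [April 13, April 21].
F [April 11, April 16] → overlaps → no.
G [April 25, April 28] → after → counts.
K [April 10, April 21] → finished-by → no.
P [April 19, April 21] → finishes → no.
Q [April 9, April 21] → finished-by → no.
U [April 16, April 17] → during → no.
Z [April 21, April 28] → met-by → no.
Total: 1.

1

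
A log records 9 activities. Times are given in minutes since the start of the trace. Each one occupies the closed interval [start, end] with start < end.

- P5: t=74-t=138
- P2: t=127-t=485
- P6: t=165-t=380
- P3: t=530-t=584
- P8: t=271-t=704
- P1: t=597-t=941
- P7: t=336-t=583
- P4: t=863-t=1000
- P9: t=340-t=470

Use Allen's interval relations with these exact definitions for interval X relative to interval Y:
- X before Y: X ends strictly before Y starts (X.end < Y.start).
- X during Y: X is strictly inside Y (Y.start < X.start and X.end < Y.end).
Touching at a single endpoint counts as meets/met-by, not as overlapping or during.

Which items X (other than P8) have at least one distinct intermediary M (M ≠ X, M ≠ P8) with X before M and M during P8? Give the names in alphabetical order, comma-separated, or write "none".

P2, P5, P6, P9

Target P8 = [t=271, t=704].
Intermediaries M with M during P8: P3, P7, P9.
Via P3 — items with X before P3: P2, P5, P6, P9.
Via P7 — items with X before P7: P5.
Via P9 — items with X before P9: P5.
Union: P2, P5, P6, P9.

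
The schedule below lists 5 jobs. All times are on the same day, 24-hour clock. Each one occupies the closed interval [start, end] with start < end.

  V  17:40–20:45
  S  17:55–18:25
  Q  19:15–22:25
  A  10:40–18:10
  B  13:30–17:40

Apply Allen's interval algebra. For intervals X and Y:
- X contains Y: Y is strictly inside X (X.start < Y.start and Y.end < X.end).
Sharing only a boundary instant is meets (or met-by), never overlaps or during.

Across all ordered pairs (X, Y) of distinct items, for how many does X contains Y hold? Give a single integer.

Checking all 20 ordered pairs for relation 'contains'; matching pairs in alphabetical order:
(A, B): A contains B ✓
(V, S): V contains S ✓
Count: 2.

2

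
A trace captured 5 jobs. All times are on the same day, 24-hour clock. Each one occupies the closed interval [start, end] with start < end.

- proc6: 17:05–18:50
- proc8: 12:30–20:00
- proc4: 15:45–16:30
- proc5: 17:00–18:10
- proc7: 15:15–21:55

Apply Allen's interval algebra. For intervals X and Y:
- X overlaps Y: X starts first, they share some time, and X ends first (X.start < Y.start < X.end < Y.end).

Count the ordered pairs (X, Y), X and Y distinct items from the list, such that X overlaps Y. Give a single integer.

2

Checking all 20 ordered pairs for relation 'overlaps'; matching pairs in alphabetical order:
(proc5, proc6): proc5 overlaps proc6 ✓
(proc8, proc7): proc8 overlaps proc7 ✓
Count: 2.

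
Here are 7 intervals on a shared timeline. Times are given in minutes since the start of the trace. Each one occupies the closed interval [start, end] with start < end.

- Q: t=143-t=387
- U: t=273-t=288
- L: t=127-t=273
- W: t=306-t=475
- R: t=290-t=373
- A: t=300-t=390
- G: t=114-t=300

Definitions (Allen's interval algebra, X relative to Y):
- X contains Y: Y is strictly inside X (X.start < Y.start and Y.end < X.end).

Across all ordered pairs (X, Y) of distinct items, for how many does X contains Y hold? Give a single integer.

4

Checking all 42 ordered pairs for relation 'contains'; matching pairs in alphabetical order:
(G, L): G contains L ✓
(G, U): G contains U ✓
(Q, R): Q contains R ✓
(Q, U): Q contains U ✓
Count: 4.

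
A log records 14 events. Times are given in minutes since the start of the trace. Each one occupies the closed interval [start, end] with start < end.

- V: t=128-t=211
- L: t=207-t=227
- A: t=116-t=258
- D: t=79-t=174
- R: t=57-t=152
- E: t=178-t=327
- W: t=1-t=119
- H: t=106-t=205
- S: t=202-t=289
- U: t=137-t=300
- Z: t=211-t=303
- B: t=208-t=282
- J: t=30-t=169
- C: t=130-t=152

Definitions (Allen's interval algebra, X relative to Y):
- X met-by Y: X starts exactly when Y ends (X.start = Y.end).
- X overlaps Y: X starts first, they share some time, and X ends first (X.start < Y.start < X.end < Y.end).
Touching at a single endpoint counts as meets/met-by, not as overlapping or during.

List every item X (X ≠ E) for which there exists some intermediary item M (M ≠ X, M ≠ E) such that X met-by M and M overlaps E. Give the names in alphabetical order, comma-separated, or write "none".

Target E = [t=178, t=327].
Intermediaries M with M overlaps E: A, H, U, V.
Via A — items with X met-by A: none.
Via H — items with X met-by H: none.
Via U — items with X met-by U: none.
Via V — items with X met-by V: Z.
Union: Z.

Z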